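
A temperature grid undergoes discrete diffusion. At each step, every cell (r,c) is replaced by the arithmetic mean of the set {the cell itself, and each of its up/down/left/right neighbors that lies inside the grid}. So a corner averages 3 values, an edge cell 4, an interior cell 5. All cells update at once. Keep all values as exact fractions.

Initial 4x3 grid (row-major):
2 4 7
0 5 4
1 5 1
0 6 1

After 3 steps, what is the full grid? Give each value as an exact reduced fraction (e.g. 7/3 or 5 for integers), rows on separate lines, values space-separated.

After step 1:
  2 9/2 5
  2 18/5 17/4
  3/2 18/5 11/4
  7/3 3 8/3
After step 2:
  17/6 151/40 55/12
  91/40 359/100 39/10
  283/120 289/100 199/60
  41/18 29/10 101/36
After step 3:
  533/180 8869/2400 1471/360
  3317/1200 1643/500 1539/400
  8821/3600 3011/1000 11621/3600
  2713/1080 1631/600 406/135

Answer: 533/180 8869/2400 1471/360
3317/1200 1643/500 1539/400
8821/3600 3011/1000 11621/3600
2713/1080 1631/600 406/135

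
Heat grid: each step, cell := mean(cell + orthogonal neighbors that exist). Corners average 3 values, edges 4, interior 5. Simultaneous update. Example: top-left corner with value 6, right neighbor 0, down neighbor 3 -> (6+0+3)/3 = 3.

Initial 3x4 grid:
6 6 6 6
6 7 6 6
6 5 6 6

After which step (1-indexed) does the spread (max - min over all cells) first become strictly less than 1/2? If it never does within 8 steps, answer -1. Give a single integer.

Step 1: max=25/4, min=17/3, spread=7/12
Step 2: max=37/6, min=281/48, spread=5/16
  -> spread < 1/2 first at step 2
Step 3: max=14689/2400, min=641/108, spread=4001/21600
Step 4: max=29207/4800, min=1288759/216000, spread=6389/54000
Step 5: max=363881/60000, min=100972/16875, spread=1753/21600
Step 6: max=941176693/155520000, min=233074517/38880000, spread=71029/1244160
Step 7: max=23491847473/3888000000, min=5834507587/972000000, spread=410179/10368000
Step 8: max=3380187419933/559872000000, min=840764386577/139968000000, spread=45679663/1492992000

Answer: 2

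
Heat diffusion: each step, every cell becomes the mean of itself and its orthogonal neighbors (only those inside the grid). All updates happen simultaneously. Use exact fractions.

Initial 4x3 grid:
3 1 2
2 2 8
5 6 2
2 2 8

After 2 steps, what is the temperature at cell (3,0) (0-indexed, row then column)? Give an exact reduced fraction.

Step 1: cell (3,0) = 3
Step 2: cell (3,0) = 15/4
Full grid after step 2:
  7/3 43/15 55/18
  251/80 157/50 509/120
  263/80 429/100 169/40
  15/4 149/40 29/6

Answer: 15/4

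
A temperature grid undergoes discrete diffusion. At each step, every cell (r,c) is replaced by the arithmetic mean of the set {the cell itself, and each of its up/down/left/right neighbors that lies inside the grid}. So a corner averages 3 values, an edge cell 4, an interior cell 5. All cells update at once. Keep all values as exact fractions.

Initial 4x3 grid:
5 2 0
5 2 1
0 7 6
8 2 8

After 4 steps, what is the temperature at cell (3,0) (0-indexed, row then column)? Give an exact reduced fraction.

Step 1: cell (3,0) = 10/3
Step 2: cell (3,0) = 175/36
Step 3: cell (3,0) = 9449/2160
Step 4: cell (3,0) = 588031/129600
Full grid after step 4:
  132157/43200 845533/288000 116407/43200
  128411/36000 392557/120000 239197/72000
  432283/108000 1515071/360000 871691/216000
  588031/129600 3914899/864000 611281/129600

Answer: 588031/129600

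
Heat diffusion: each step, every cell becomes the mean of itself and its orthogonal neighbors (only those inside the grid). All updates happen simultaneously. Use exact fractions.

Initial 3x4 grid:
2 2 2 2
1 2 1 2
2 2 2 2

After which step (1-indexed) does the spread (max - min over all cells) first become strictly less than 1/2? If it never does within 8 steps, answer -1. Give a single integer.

Step 1: max=2, min=8/5, spread=2/5
  -> spread < 1/2 first at step 1
Step 2: max=151/80, min=401/240, spread=13/60
Step 3: max=673/360, min=1883/1080, spread=17/135
Step 4: max=533119/288000, min=1514777/864000, spread=4229/43200
Step 5: max=4765229/2592000, min=13767307/7776000, spread=26419/388800
Step 6: max=1900039159/1036800000, min=5523047777/3110400000, spread=1770697/31104000
Step 7: max=17035738769/9331200000, min=49912899607/27993600000, spread=11943167/279936000
Step 8: max=6803426304079/3732480000000, min=19997306721737/11197440000000, spread=825944381/22394880000

Answer: 1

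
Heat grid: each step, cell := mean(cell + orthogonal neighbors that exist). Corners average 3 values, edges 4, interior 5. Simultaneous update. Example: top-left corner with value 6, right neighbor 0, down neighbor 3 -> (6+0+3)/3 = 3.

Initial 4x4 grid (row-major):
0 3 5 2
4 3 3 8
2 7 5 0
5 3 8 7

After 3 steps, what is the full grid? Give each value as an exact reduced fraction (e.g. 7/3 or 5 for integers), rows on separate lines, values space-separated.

Answer: 1267/432 5867/1800 2227/600 2951/720
23033/7200 22157/6000 8333/2000 10073/2400
28601/7200 25427/6000 9247/2000 3811/800
1837/432 17173/3600 6019/1200 1199/240

Derivation:
After step 1:
  7/3 11/4 13/4 5
  9/4 4 24/5 13/4
  9/2 4 23/5 5
  10/3 23/4 23/4 5
After step 2:
  22/9 37/12 79/20 23/6
  157/48 89/25 199/50 361/80
  169/48 457/100 483/100 357/80
  163/36 113/24 211/40 21/4
After step 3:
  1267/432 5867/1800 2227/600 2951/720
  23033/7200 22157/6000 8333/2000 10073/2400
  28601/7200 25427/6000 9247/2000 3811/800
  1837/432 17173/3600 6019/1200 1199/240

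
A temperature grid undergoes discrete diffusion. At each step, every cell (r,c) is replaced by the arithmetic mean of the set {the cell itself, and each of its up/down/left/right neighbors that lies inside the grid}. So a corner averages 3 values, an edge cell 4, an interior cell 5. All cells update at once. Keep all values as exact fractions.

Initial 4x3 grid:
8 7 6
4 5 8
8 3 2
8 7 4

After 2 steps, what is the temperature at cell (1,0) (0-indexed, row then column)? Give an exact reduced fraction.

Answer: 89/15

Derivation:
Step 1: cell (1,0) = 25/4
Step 2: cell (1,0) = 89/15
Full grid after step 2:
  229/36 757/120 25/4
  89/15 142/25 219/40
  37/6 259/50 113/24
  227/36 45/8 169/36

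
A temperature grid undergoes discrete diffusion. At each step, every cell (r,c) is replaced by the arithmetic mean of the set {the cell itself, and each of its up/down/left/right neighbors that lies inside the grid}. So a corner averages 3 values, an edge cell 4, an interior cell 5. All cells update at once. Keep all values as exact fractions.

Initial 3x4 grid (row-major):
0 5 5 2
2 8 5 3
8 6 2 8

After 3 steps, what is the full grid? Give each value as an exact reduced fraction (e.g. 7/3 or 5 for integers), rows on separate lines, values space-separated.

Answer: 8777/2160 30563/7200 30653/7200 8921/2160
33043/7200 14147/3000 13877/3000 31813/7200
10847/2160 37313/7200 35903/7200 10031/2160

Derivation:
After step 1:
  7/3 9/2 17/4 10/3
  9/2 26/5 23/5 9/2
  16/3 6 21/4 13/3
After step 2:
  34/9 977/240 1001/240 145/36
  521/120 124/25 119/25 503/120
  95/18 1307/240 1211/240 169/36
After step 3:
  8777/2160 30563/7200 30653/7200 8921/2160
  33043/7200 14147/3000 13877/3000 31813/7200
  10847/2160 37313/7200 35903/7200 10031/2160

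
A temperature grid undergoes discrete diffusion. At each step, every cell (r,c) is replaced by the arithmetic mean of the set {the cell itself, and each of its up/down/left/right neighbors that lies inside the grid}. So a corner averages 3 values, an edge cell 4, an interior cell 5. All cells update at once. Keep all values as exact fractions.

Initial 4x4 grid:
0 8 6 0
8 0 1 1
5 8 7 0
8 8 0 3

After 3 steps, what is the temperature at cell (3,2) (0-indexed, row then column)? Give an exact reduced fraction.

Answer: 1601/400

Derivation:
Step 1: cell (3,2) = 9/2
Step 2: cell (3,2) = 147/40
Step 3: cell (3,2) = 1601/400
Full grid after step 3:
  1963/432 28151/7200 23087/7200 539/216
  17173/3600 26609/6000 9757/3000 16727/7200
  6943/1200 621/125 7139/2000 6341/2400
  61/10 2161/400 1601/400 221/80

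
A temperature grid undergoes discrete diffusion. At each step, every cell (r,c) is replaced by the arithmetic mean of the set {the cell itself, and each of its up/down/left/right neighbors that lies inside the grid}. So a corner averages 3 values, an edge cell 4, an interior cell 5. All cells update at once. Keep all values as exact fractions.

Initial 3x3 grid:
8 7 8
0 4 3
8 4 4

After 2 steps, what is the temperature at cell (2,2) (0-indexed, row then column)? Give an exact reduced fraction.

Step 1: cell (2,2) = 11/3
Step 2: cell (2,2) = 161/36
Full grid after step 2:
  67/12 427/80 35/6
  22/5 251/50 1081/240
  14/3 61/15 161/36

Answer: 161/36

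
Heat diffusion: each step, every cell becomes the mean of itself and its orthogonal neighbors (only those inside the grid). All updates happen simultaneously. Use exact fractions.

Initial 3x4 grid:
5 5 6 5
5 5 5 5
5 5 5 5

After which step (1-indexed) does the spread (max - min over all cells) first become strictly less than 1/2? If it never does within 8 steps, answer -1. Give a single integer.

Step 1: max=16/3, min=5, spread=1/3
  -> spread < 1/2 first at step 1
Step 2: max=631/120, min=5, spread=31/120
Step 3: max=5611/1080, min=5, spread=211/1080
Step 4: max=556897/108000, min=9047/1800, spread=14077/108000
Step 5: max=5000407/972000, min=543683/108000, spread=5363/48600
Step 6: max=149540809/29160000, min=302869/60000, spread=93859/1166400
Step 7: max=8958274481/1749600000, min=491336467/97200000, spread=4568723/69984000
Step 8: max=536660435629/104976000000, min=14761618889/2916000000, spread=8387449/167961600

Answer: 1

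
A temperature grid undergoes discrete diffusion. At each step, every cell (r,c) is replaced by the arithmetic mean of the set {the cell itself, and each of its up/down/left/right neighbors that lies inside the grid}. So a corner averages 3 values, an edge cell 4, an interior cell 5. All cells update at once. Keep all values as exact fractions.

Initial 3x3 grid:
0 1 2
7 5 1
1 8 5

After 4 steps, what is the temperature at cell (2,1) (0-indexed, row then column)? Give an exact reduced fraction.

Step 1: cell (2,1) = 19/4
Step 2: cell (2,1) = 383/80
Step 3: cell (2,1) = 20381/4800
Step 4: cell (2,1) = 1182007/288000
Full grid after step 4:
  407063/129600 109579/36000 380863/129600
  1059257/288000 140853/40000 998257/288000
  132397/32400 1182007/288000 126647/32400

Answer: 1182007/288000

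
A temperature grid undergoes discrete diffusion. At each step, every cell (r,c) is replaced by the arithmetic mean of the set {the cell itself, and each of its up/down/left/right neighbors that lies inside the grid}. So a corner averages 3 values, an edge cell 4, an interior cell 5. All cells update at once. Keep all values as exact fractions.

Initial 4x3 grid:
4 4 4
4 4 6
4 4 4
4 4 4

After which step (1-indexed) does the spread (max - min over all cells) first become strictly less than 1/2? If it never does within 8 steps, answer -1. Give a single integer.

Answer: 3

Derivation:
Step 1: max=14/3, min=4, spread=2/3
Step 2: max=271/60, min=4, spread=31/60
Step 3: max=2371/540, min=4, spread=211/540
  -> spread < 1/2 first at step 3
Step 4: max=232897/54000, min=3647/900, spread=14077/54000
Step 5: max=2084407/486000, min=219683/54000, spread=5363/24300
Step 6: max=62060809/14580000, min=122869/30000, spread=93859/583200
Step 7: max=3709474481/874800000, min=199736467/48600000, spread=4568723/34992000
Step 8: max=221732435629/52488000000, min=6013618889/1458000000, spread=8387449/83980800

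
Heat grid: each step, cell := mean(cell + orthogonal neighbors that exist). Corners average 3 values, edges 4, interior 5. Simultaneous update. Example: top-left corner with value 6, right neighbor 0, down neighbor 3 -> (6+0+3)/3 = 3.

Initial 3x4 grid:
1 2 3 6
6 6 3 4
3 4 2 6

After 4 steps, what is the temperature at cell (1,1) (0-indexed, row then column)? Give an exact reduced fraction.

Answer: 84511/22500

Derivation:
Step 1: cell (1,1) = 21/5
Step 2: cell (1,1) = 371/100
Step 3: cell (1,1) = 1424/375
Step 4: cell (1,1) = 84511/22500
Full grid after step 4:
  2161/600 21991/6000 102277/27000 514561/129600
  813041/216000 84511/22500 1406851/360000 3455249/864000
  62597/16200 421963/108000 141661/36000 174787/43200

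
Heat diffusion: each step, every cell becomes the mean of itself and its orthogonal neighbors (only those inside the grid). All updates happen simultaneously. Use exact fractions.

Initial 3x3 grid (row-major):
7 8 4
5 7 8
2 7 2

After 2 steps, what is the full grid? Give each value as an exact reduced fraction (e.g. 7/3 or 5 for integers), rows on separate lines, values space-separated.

After step 1:
  20/3 13/2 20/3
  21/4 7 21/4
  14/3 9/2 17/3
After step 2:
  221/36 161/24 221/36
  283/48 57/10 295/48
  173/36 131/24 185/36

Answer: 221/36 161/24 221/36
283/48 57/10 295/48
173/36 131/24 185/36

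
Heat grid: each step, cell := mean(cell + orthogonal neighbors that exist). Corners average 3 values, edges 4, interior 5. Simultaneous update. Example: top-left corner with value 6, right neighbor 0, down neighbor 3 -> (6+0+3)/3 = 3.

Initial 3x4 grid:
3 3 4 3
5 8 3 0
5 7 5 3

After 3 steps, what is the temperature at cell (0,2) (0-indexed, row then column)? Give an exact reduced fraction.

Answer: 25427/7200

Derivation:
Step 1: cell (0,2) = 13/4
Step 2: cell (0,2) = 169/48
Step 3: cell (0,2) = 25427/7200
Full grid after step 3:
  2443/540 30937/7200 25427/7200 161/54
  72649/14400 28061/6000 7827/2000 4961/1600
  2893/540 36937/7200 30127/7200 371/108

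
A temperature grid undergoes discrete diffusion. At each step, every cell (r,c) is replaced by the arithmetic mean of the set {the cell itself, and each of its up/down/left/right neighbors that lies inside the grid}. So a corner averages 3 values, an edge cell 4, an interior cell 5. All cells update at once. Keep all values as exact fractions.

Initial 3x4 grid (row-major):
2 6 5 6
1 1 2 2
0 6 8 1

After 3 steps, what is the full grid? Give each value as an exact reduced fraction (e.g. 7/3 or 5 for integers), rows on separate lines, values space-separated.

Answer: 2039/720 7901/2400 27563/7200 521/135
9229/3600 19319/6000 1817/500 5919/1600
1463/540 5657/1800 13019/3600 7891/2160

Derivation:
After step 1:
  3 7/2 19/4 13/3
  1 16/5 18/5 11/4
  7/3 15/4 17/4 11/3
After step 2:
  5/2 289/80 971/240 71/18
  143/60 301/100 371/100 287/80
  85/36 203/60 229/60 32/9
After step 3:
  2039/720 7901/2400 27563/7200 521/135
  9229/3600 19319/6000 1817/500 5919/1600
  1463/540 5657/1800 13019/3600 7891/2160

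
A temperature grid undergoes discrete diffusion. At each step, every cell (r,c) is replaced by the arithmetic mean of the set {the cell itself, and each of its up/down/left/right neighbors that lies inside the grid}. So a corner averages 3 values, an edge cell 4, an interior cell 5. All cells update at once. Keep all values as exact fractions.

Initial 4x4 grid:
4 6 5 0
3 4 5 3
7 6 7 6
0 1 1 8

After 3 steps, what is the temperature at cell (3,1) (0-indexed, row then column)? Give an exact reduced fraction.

Answer: 26263/7200

Derivation:
Step 1: cell (3,1) = 2
Step 2: cell (3,1) = 167/48
Step 3: cell (3,1) = 26263/7200
Full grid after step 3:
  9653/2160 32081/7200 29401/7200 8413/2160
  15973/3600 1067/240 5399/1200 15233/3600
  13949/3600 25753/6000 9011/2000 1921/400
  1499/432 26263/7200 3527/800 673/144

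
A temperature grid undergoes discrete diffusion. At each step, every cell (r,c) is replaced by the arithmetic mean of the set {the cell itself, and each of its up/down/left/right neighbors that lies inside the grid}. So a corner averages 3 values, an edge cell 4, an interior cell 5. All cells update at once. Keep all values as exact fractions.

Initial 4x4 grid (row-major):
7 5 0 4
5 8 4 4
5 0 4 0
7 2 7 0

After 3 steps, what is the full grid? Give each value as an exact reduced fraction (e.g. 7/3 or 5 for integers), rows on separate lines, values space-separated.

Answer: 11059/2160 33547/7200 26659/7200 1385/432
18191/3600 26197/6000 21691/6000 5401/1800
16271/3600 24553/6000 19631/6000 5057/1800
9343/2160 27487/7200 23063/7200 1189/432

Derivation:
After step 1:
  17/3 5 13/4 8/3
  25/4 22/5 4 3
  17/4 19/5 3 2
  14/3 4 13/4 7/3
After step 2:
  203/36 1099/240 179/48 107/36
  617/120 469/100 353/100 35/12
  569/120 389/100 321/100 31/12
  155/36 943/240 151/48 91/36
After step 3:
  11059/2160 33547/7200 26659/7200 1385/432
  18191/3600 26197/6000 21691/6000 5401/1800
  16271/3600 24553/6000 19631/6000 5057/1800
  9343/2160 27487/7200 23063/7200 1189/432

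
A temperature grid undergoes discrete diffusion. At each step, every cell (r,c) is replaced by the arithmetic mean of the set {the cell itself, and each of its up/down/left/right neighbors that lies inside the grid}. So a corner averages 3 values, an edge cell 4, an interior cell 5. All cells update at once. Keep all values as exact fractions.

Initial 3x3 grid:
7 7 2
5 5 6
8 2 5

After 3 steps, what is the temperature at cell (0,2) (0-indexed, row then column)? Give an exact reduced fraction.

Answer: 721/144

Derivation:
Step 1: cell (0,2) = 5
Step 2: cell (0,2) = 59/12
Step 3: cell (0,2) = 721/144
Full grid after step 3:
  1223/216 15449/2880 721/144
  15989/2880 1547/300 6997/1440
  763/144 3611/720 1019/216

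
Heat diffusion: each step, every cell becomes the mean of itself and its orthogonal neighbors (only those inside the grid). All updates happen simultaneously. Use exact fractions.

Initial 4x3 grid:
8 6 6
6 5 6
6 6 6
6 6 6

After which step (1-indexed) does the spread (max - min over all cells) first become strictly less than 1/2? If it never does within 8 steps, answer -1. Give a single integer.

Answer: 3

Derivation:
Step 1: max=20/3, min=23/4, spread=11/12
Step 2: max=115/18, min=471/80, spread=361/720
Step 3: max=6749/1080, min=4739/800, spread=7027/21600
  -> spread < 1/2 first at step 3
Step 4: max=800117/129600, min=142523/24000, spread=9529/40500
Step 5: max=47673193/7776000, min=642469/108000, spread=56617/311040
Step 6: max=2846759087/466560000, min=77237917/12960000, spread=2647763/18662400
Step 7: max=170277353533/27993600000, min=4641831803/777600000, spread=25371269/223948800
Step 8: max=10193249598647/1679616000000, min=278954141077/46656000000, spread=1207204159/13436928000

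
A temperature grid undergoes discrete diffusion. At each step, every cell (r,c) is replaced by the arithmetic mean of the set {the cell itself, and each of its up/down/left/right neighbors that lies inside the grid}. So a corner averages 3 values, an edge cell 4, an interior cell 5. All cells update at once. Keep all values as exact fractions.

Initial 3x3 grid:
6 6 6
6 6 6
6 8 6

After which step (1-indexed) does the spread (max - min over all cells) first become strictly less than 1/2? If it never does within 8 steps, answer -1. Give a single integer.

Step 1: max=20/3, min=6, spread=2/3
Step 2: max=787/120, min=6, spread=67/120
Step 3: max=6917/1080, min=607/100, spread=1807/5400
  -> spread < 1/2 first at step 3
Step 4: max=2749963/432000, min=16561/2700, spread=33401/144000
Step 5: max=24557933/3888000, min=1663391/270000, spread=3025513/19440000
Step 6: max=9796126867/1555200000, min=89155949/14400000, spread=53531/497664
Step 7: max=585904925849/93312000000, min=24119116051/3888000000, spread=450953/5971968
Step 8: max=35101223560603/5598720000000, min=2900368610519/466560000000, spread=3799043/71663616

Answer: 3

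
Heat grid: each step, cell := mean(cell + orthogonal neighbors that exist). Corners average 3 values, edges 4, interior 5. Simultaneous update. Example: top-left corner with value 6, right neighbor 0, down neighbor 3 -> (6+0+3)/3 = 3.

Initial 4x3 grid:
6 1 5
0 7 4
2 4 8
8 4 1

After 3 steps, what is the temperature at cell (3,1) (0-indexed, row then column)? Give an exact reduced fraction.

Step 1: cell (3,1) = 17/4
Step 2: cell (3,1) = 73/16
Step 3: cell (3,1) = 20423/4800
Full grid after step 3:
  919/270 58499/14400 2213/540
  28037/7200 23251/6000 32987/7200
  28087/7200 8907/2000 31337/7200
  931/216 20423/4800 989/216

Answer: 20423/4800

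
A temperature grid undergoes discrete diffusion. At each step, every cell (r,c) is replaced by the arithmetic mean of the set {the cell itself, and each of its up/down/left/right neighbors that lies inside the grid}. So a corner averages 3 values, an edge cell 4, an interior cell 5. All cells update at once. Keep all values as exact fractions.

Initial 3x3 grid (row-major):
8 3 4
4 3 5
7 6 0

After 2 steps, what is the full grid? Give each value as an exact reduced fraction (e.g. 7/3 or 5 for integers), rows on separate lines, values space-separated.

Answer: 5 177/40 23/6
611/120 106/25 223/60
91/18 263/60 32/9

Derivation:
After step 1:
  5 9/2 4
  11/2 21/5 3
  17/3 4 11/3
After step 2:
  5 177/40 23/6
  611/120 106/25 223/60
  91/18 263/60 32/9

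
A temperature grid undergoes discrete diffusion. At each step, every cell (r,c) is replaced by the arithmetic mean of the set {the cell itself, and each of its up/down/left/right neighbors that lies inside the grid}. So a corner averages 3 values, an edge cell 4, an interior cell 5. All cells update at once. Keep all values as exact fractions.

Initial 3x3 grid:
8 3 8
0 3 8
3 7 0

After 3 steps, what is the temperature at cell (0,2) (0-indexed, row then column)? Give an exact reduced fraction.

Answer: 11177/2160

Derivation:
Step 1: cell (0,2) = 19/3
Step 2: cell (0,2) = 199/36
Step 3: cell (0,2) = 11177/2160
Full grid after step 3:
  577/135 3783/800 11177/2160
  9299/2400 6557/1500 69019/14400
  7907/2160 57169/14400 89/20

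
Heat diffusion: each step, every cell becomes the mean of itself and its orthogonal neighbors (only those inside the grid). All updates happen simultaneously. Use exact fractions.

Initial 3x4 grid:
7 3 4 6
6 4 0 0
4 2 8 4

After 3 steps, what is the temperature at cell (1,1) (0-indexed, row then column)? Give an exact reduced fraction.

Answer: 1451/375

Derivation:
Step 1: cell (1,1) = 3
Step 2: cell (1,1) = 409/100
Step 3: cell (1,1) = 1451/375
Full grid after step 3:
  121/27 30077/7200 24677/7200 7097/2160
  65149/14400 1451/375 21371/6000 22877/7200
  611/144 4867/1200 262/75 1247/360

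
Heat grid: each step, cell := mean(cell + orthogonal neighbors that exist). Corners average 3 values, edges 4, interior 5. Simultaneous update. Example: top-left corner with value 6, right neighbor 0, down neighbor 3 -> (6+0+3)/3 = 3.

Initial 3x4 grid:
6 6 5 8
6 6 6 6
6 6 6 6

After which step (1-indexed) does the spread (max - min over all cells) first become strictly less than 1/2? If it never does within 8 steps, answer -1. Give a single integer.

Step 1: max=13/2, min=23/4, spread=3/4
Step 2: max=229/36, min=591/100, spread=203/450
  -> spread < 1/2 first at step 2
Step 3: max=44633/7200, min=1787/300, spread=349/1440
Step 4: max=399803/64800, min=32209/5400, spread=2659/12960
Step 5: max=23812117/3888000, min=806839/135000, spread=2875769/19440000
Step 6: max=1425754583/233280000, min=2155771/360000, spread=1152599/9331200
Step 7: max=85303549597/13996800000, min=5828321393/972000000, spread=6878607689/69984000000
Step 8: max=5110945429223/839808000000, min=136783457/22781250, spread=548480563/6718464000

Answer: 2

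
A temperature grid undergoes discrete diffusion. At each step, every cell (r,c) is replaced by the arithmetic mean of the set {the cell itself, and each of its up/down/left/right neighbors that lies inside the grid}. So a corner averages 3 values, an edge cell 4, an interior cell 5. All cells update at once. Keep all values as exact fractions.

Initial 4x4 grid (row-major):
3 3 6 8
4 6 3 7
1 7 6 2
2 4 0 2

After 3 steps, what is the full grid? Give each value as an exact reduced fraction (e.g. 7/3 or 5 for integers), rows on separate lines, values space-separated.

Answer: 4273/1080 3287/720 2031/400 3997/720
176/45 12841/3000 9839/2000 3887/800
641/180 4723/1200 11581/3000 5803/1440
7133/2160 4723/1440 4771/1440 3313/1080

Derivation:
After step 1:
  10/3 9/2 5 7
  7/2 23/5 28/5 5
  7/2 24/5 18/5 17/4
  7/3 13/4 3 4/3
After step 2:
  34/9 523/120 221/40 17/3
  56/15 23/5 119/25 437/80
  53/15 79/20 17/4 851/240
  109/36 803/240 671/240 103/36
After step 3:
  4273/1080 3287/720 2031/400 3997/720
  176/45 12841/3000 9839/2000 3887/800
  641/180 4723/1200 11581/3000 5803/1440
  7133/2160 4723/1440 4771/1440 3313/1080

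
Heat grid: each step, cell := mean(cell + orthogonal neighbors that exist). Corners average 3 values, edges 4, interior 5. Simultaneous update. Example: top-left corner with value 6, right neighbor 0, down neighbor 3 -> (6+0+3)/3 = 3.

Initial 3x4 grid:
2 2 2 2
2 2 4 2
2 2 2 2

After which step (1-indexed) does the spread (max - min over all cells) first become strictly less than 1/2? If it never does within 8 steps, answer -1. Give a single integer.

Answer: 2

Derivation:
Step 1: max=5/2, min=2, spread=1/2
Step 2: max=123/50, min=2, spread=23/50
  -> spread < 1/2 first at step 2
Step 3: max=5611/2400, min=413/200, spread=131/480
Step 4: max=49751/21600, min=7591/3600, spread=841/4320
Step 5: max=19822051/8640000, min=1533373/720000, spread=56863/345600
Step 6: max=177054341/77760000, min=13949543/6480000, spread=386393/3110400
Step 7: max=70601723131/31104000000, min=5604358813/2592000000, spread=26795339/248832000
Step 8: max=4216295714129/1866240000000, min=338126149667/155520000000, spread=254051069/2985984000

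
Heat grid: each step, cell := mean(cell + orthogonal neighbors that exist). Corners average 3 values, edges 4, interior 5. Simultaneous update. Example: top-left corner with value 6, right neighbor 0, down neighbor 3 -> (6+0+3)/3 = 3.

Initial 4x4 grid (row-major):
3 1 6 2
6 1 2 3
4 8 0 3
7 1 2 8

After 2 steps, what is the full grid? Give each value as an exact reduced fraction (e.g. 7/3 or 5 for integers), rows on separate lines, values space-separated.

Answer: 115/36 373/120 347/120 107/36
1001/240 301/100 57/20 181/60
331/80 403/100 289/100 10/3
59/12 281/80 175/48 127/36

Derivation:
After step 1:
  10/3 11/4 11/4 11/3
  7/2 18/5 12/5 5/2
  25/4 14/5 3 7/2
  4 9/2 11/4 13/3
After step 2:
  115/36 373/120 347/120 107/36
  1001/240 301/100 57/20 181/60
  331/80 403/100 289/100 10/3
  59/12 281/80 175/48 127/36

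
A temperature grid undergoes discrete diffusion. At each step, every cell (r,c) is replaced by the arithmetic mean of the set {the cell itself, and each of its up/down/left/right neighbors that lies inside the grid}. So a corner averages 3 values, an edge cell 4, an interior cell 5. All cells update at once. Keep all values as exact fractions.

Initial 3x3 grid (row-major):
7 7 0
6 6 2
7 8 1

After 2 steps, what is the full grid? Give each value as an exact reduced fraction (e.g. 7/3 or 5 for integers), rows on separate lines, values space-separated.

Answer: 109/18 307/60 41/12
779/120 501/100 883/240
19/3 659/120 137/36

Derivation:
After step 1:
  20/3 5 3
  13/2 29/5 9/4
  7 11/2 11/3
After step 2:
  109/18 307/60 41/12
  779/120 501/100 883/240
  19/3 659/120 137/36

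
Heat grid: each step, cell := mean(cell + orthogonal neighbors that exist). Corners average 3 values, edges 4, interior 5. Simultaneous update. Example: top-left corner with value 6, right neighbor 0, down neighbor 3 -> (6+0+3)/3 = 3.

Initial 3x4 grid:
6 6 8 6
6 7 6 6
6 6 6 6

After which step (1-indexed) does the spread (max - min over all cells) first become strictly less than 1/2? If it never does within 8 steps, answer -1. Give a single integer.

Step 1: max=27/4, min=6, spread=3/4
Step 2: max=1591/240, min=6, spread=151/240
Step 3: max=13921/2160, min=2207/360, spread=679/2160
  -> spread < 1/2 first at step 3
Step 4: max=1385341/216000, min=133661/21600, spread=48731/216000
Step 5: max=6183923/972000, min=16086883/2592000, spread=242147/1555200
Step 6: max=616388747/97200000, min=403854073/64800000, spread=848611/7776000
Step 7: max=44261568781/6998400000, min=58243180783/9331200000, spread=92669311/1119744000
Step 8: max=2650426014779/419904000000, min=3501349729997/559872000000, spread=781238953/13436928000

Answer: 3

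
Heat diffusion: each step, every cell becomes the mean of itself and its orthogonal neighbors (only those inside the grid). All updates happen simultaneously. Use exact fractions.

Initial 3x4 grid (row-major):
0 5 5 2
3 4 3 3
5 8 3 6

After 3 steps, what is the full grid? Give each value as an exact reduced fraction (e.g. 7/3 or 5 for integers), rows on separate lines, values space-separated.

Answer: 7621/2160 25507/7200 26627/7200 7691/2160
767/200 8217/2000 23501/6000 27707/7200
2399/540 15991/3600 441/100 487/120

Derivation:
After step 1:
  8/3 7/2 15/4 10/3
  3 23/5 18/5 7/2
  16/3 5 5 4
After step 2:
  55/18 871/240 851/240 127/36
  39/10 197/50 409/100 433/120
  40/9 299/60 22/5 25/6
After step 3:
  7621/2160 25507/7200 26627/7200 7691/2160
  767/200 8217/2000 23501/6000 27707/7200
  2399/540 15991/3600 441/100 487/120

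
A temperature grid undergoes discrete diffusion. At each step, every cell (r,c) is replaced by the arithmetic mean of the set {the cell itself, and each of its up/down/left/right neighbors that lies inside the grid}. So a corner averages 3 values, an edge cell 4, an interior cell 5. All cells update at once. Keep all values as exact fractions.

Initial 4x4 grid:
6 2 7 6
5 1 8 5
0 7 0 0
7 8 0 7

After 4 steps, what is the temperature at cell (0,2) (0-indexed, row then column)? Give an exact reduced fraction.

Answer: 331889/72000

Derivation:
Step 1: cell (0,2) = 23/4
Step 2: cell (0,2) = 399/80
Step 3: cell (0,2) = 11771/2400
Step 4: cell (0,2) = 331889/72000
Full grid after step 4:
  26891/6480 954851/216000 331889/72000 17191/3600
  905351/216000 74507/18000 129797/30000 309749/72000
  301189/72000 2589/625 43121/11250 163099/43200
  23699/5400 294799/72000 162649/43200 56621/16200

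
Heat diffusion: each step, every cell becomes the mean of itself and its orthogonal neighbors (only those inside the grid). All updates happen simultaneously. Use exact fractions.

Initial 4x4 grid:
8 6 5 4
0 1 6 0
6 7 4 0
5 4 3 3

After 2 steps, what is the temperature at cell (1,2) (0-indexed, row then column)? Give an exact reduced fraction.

Step 1: cell (1,2) = 16/5
Step 2: cell (1,2) = 379/100
Full grid after step 2:
  161/36 227/48 329/80 43/12
  203/48 407/100 379/100 209/80
  353/80 433/100 337/100 41/16
  19/4 353/80 57/16 29/12

Answer: 379/100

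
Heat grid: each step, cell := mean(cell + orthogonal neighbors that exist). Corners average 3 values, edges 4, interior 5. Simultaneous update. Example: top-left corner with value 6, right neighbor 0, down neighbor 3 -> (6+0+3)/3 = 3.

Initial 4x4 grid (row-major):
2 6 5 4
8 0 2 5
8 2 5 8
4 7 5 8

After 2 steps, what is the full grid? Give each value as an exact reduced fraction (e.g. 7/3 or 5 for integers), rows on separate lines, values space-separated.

After step 1:
  16/3 13/4 17/4 14/3
  9/2 18/5 17/5 19/4
  11/2 22/5 22/5 13/2
  19/3 9/2 25/4 7
After step 2:
  157/36 493/120 467/120 41/9
  71/15 383/100 102/25 1159/240
  311/60 112/25 499/100 453/80
  49/9 1289/240 443/80 79/12

Answer: 157/36 493/120 467/120 41/9
71/15 383/100 102/25 1159/240
311/60 112/25 499/100 453/80
49/9 1289/240 443/80 79/12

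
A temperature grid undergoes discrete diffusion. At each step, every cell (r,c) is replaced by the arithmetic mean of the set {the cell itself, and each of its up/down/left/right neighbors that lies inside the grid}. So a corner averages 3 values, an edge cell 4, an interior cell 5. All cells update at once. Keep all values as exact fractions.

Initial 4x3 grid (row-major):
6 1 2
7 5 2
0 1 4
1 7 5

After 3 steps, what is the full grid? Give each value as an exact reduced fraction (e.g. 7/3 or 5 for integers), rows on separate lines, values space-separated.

Answer: 8017/2160 24941/7200 6367/2160
26371/7200 9799/3000 23221/7200
22921/7200 3463/1000 24371/7200
7009/2160 2709/800 8219/2160

Derivation:
After step 1:
  14/3 7/2 5/3
  9/2 16/5 13/4
  9/4 17/5 3
  8/3 7/2 16/3
After step 2:
  38/9 391/120 101/36
  877/240 357/100 667/240
  769/240 307/100 899/240
  101/36 149/40 71/18
After step 3:
  8017/2160 24941/7200 6367/2160
  26371/7200 9799/3000 23221/7200
  22921/7200 3463/1000 24371/7200
  7009/2160 2709/800 8219/2160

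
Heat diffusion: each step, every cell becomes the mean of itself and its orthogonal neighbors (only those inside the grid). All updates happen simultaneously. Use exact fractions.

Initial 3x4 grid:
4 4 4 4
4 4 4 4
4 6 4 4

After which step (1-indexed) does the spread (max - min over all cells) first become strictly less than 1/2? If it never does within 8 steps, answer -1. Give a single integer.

Step 1: max=14/3, min=4, spread=2/3
Step 2: max=271/60, min=4, spread=31/60
Step 3: max=2371/540, min=4, spread=211/540
  -> spread < 1/2 first at step 3
Step 4: max=232897/54000, min=3647/900, spread=14077/54000
Step 5: max=2084407/486000, min=219683/54000, spread=5363/24300
Step 6: max=62060809/14580000, min=122869/30000, spread=93859/583200
Step 7: max=3709474481/874800000, min=199736467/48600000, spread=4568723/34992000
Step 8: max=221732435629/52488000000, min=6013618889/1458000000, spread=8387449/83980800

Answer: 3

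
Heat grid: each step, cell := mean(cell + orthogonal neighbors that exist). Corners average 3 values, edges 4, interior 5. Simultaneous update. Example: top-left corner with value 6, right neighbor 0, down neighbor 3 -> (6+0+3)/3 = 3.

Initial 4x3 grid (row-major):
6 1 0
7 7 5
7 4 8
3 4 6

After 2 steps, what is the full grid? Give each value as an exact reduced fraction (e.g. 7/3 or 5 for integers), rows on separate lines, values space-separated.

Answer: 179/36 449/120 7/2
161/30 521/100 351/80
17/3 521/100 91/16
85/18 251/48 16/3

Derivation:
After step 1:
  14/3 7/2 2
  27/4 24/5 5
  21/4 6 23/4
  14/3 17/4 6
After step 2:
  179/36 449/120 7/2
  161/30 521/100 351/80
  17/3 521/100 91/16
  85/18 251/48 16/3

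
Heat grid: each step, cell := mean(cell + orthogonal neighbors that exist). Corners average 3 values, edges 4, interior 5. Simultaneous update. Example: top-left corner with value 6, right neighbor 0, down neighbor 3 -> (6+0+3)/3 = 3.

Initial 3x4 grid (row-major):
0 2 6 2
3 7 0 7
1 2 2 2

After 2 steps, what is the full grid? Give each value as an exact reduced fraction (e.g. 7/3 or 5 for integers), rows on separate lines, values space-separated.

After step 1:
  5/3 15/4 5/2 5
  11/4 14/5 22/5 11/4
  2 3 3/2 11/3
After step 2:
  49/18 643/240 313/80 41/12
  553/240 167/50 279/100 949/240
  31/12 93/40 377/120 95/36

Answer: 49/18 643/240 313/80 41/12
553/240 167/50 279/100 949/240
31/12 93/40 377/120 95/36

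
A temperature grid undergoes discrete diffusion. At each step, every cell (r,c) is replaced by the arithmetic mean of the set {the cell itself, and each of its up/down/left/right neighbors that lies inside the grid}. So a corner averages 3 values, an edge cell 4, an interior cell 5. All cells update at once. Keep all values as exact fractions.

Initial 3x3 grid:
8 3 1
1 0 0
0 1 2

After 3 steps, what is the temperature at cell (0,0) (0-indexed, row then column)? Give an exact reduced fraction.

Step 1: cell (0,0) = 4
Step 2: cell (0,0) = 37/12
Step 3: cell (0,0) = 355/144
Full grid after step 3:
  355/144 1559/720 727/432
  5641/2880 619/400 3671/2880
  73/54 3211/2880 65/72

Answer: 355/144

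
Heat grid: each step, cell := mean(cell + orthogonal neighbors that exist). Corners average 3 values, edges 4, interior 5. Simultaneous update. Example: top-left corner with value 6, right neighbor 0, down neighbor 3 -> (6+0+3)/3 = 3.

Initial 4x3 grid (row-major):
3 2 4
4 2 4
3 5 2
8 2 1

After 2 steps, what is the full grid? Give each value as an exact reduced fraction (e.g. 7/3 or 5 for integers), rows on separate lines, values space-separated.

Answer: 35/12 749/240 109/36
18/5 299/100 191/60
227/60 91/25 157/60
40/9 16/5 26/9

Derivation:
After step 1:
  3 11/4 10/3
  3 17/5 3
  5 14/5 3
  13/3 4 5/3
After step 2:
  35/12 749/240 109/36
  18/5 299/100 191/60
  227/60 91/25 157/60
  40/9 16/5 26/9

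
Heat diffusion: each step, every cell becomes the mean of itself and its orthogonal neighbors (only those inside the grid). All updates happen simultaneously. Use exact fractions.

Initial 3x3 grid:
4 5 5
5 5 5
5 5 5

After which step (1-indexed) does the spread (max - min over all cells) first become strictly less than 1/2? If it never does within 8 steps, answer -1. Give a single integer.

Step 1: max=5, min=14/3, spread=1/3
  -> spread < 1/2 first at step 1
Step 2: max=5, min=85/18, spread=5/18
Step 3: max=5, min=1039/216, spread=41/216
Step 4: max=1789/360, min=62669/12960, spread=347/2592
Step 5: max=17843/3600, min=3781063/777600, spread=2921/31104
Step 6: max=2134517/432000, min=227451461/46656000, spread=24611/373248
Step 7: max=47943259/9720000, min=13678077967/2799360000, spread=207329/4478976
Step 8: max=2553198401/518400000, min=821778047549/167961600000, spread=1746635/53747712

Answer: 1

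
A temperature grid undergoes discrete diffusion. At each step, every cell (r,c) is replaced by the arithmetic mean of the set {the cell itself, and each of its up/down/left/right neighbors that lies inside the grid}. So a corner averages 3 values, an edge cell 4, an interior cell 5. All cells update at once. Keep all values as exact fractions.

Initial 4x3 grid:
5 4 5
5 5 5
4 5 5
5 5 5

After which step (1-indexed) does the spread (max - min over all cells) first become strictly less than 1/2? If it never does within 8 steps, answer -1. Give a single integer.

Answer: 1

Derivation:
Step 1: max=5, min=14/3, spread=1/3
  -> spread < 1/2 first at step 1
Step 2: max=5, min=1133/240, spread=67/240
Step 3: max=889/180, min=10213/2160, spread=91/432
Step 4: max=26543/5400, min=615677/129600, spread=4271/25920
Step 5: max=58711/12000, min=37051003/7776000, spread=39749/311040
Step 6: max=11853581/2430000, min=2228901977/466560000, spread=1879423/18662400
Step 7: max=2838120041/583200000, min=134010088843/27993600000, spread=3551477/44789760
Step 8: max=14165848787/2916000000, min=8053724923937/1679616000000, spread=846431819/13436928000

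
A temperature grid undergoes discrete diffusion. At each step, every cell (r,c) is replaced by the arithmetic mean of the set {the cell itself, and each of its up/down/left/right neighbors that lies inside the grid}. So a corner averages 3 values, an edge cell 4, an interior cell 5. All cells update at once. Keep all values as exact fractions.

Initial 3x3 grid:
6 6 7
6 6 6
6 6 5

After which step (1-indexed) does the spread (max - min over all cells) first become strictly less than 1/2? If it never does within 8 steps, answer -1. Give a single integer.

Step 1: max=19/3, min=17/3, spread=2/3
Step 2: max=223/36, min=209/36, spread=7/18
  -> spread < 1/2 first at step 2
Step 3: max=2641/432, min=2543/432, spread=49/216
Step 4: max=41983/6912, min=40961/6912, spread=511/3456
Step 5: max=501973/82944, min=493355/82944, spread=4309/41472
Step 6: max=6008263/995328, min=5935673/995328, spread=36295/497664
Step 7: max=71969389/11943936, min=71357843/11943936, spread=305773/5971968
Step 8: max=862539343/143327232, min=857387441/143327232, spread=2575951/71663616

Answer: 2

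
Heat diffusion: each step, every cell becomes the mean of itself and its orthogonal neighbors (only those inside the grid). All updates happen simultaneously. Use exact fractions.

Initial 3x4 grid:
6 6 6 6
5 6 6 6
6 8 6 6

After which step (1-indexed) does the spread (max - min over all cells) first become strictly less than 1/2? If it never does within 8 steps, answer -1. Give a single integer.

Step 1: max=13/2, min=17/3, spread=5/6
Step 2: max=383/60, min=209/36, spread=26/45
Step 3: max=1247/200, min=12787/2160, spread=3403/10800
  -> spread < 1/2 first at step 3
Step 4: max=167173/27000, min=773489/129600, spread=144707/648000
Step 5: max=554089/90000, min=46746691/7776000, spread=5632993/38880000
Step 6: max=4140097/675000, min=2814417209/466560000, spread=236089187/2332800000
Step 7: max=1983613459/324000000, min=169347974731/27993600000, spread=10181140633/139968000000
Step 8: max=118812777431/19440000000, min=10177422344129/1679616000000, spread=440008129547/8398080000000

Answer: 3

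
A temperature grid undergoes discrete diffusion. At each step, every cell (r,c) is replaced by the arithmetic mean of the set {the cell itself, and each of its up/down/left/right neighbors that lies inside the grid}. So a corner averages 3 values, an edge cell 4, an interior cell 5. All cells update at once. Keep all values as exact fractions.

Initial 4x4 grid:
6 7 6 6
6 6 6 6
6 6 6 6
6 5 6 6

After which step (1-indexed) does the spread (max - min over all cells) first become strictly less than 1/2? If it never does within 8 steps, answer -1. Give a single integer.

Step 1: max=19/3, min=17/3, spread=2/3
Step 2: max=751/120, min=689/120, spread=31/60
Step 3: max=6691/1080, min=6269/1080, spread=211/540
  -> spread < 1/2 first at step 3
Step 4: max=663871/108000, min=632129/108000, spread=15871/54000
Step 5: max=5947891/972000, min=5716109/972000, spread=115891/486000
Step 6: max=592432711/97200000, min=573967289/97200000, spread=9232711/48600000
Step 7: max=5315959531/874800000, min=5181640469/874800000, spread=67159531/437400000
Step 8: max=530500197151/87480000000, min=519259802849/87480000000, spread=5620197151/43740000000

Answer: 3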